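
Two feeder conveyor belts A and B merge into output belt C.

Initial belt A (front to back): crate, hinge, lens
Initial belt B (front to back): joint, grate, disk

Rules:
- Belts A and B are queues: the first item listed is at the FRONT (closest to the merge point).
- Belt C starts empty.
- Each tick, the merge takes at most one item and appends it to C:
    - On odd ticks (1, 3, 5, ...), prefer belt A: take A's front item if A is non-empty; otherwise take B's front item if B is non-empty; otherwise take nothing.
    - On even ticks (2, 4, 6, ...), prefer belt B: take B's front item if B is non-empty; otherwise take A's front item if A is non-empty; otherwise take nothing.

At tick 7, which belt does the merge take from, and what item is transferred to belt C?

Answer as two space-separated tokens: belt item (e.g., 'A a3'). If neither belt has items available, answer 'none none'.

Tick 1: prefer A, take crate from A; A=[hinge,lens] B=[joint,grate,disk] C=[crate]
Tick 2: prefer B, take joint from B; A=[hinge,lens] B=[grate,disk] C=[crate,joint]
Tick 3: prefer A, take hinge from A; A=[lens] B=[grate,disk] C=[crate,joint,hinge]
Tick 4: prefer B, take grate from B; A=[lens] B=[disk] C=[crate,joint,hinge,grate]
Tick 5: prefer A, take lens from A; A=[-] B=[disk] C=[crate,joint,hinge,grate,lens]
Tick 6: prefer B, take disk from B; A=[-] B=[-] C=[crate,joint,hinge,grate,lens,disk]
Tick 7: prefer A, both empty, nothing taken; A=[-] B=[-] C=[crate,joint,hinge,grate,lens,disk]

Answer: none none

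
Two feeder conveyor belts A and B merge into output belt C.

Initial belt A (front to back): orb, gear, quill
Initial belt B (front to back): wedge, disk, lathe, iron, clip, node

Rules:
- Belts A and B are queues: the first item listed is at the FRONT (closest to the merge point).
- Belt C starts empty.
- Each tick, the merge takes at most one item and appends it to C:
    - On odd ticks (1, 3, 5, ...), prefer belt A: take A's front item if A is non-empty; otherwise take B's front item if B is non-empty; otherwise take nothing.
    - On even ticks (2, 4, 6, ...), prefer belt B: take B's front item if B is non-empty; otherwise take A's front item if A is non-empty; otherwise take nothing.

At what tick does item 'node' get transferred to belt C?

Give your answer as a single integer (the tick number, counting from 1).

Answer: 9

Derivation:
Tick 1: prefer A, take orb from A; A=[gear,quill] B=[wedge,disk,lathe,iron,clip,node] C=[orb]
Tick 2: prefer B, take wedge from B; A=[gear,quill] B=[disk,lathe,iron,clip,node] C=[orb,wedge]
Tick 3: prefer A, take gear from A; A=[quill] B=[disk,lathe,iron,clip,node] C=[orb,wedge,gear]
Tick 4: prefer B, take disk from B; A=[quill] B=[lathe,iron,clip,node] C=[orb,wedge,gear,disk]
Tick 5: prefer A, take quill from A; A=[-] B=[lathe,iron,clip,node] C=[orb,wedge,gear,disk,quill]
Tick 6: prefer B, take lathe from B; A=[-] B=[iron,clip,node] C=[orb,wedge,gear,disk,quill,lathe]
Tick 7: prefer A, take iron from B; A=[-] B=[clip,node] C=[orb,wedge,gear,disk,quill,lathe,iron]
Tick 8: prefer B, take clip from B; A=[-] B=[node] C=[orb,wedge,gear,disk,quill,lathe,iron,clip]
Tick 9: prefer A, take node from B; A=[-] B=[-] C=[orb,wedge,gear,disk,quill,lathe,iron,clip,node]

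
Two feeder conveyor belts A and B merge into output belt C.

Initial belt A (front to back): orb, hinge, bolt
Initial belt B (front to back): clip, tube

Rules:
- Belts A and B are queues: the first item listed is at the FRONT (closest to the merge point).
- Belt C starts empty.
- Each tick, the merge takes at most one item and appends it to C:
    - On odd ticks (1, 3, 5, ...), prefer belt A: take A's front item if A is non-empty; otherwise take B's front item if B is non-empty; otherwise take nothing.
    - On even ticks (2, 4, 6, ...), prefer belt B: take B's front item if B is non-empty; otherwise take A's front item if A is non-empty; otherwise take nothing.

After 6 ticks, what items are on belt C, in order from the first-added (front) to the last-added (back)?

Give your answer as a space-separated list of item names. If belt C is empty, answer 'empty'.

Tick 1: prefer A, take orb from A; A=[hinge,bolt] B=[clip,tube] C=[orb]
Tick 2: prefer B, take clip from B; A=[hinge,bolt] B=[tube] C=[orb,clip]
Tick 3: prefer A, take hinge from A; A=[bolt] B=[tube] C=[orb,clip,hinge]
Tick 4: prefer B, take tube from B; A=[bolt] B=[-] C=[orb,clip,hinge,tube]
Tick 5: prefer A, take bolt from A; A=[-] B=[-] C=[orb,clip,hinge,tube,bolt]
Tick 6: prefer B, both empty, nothing taken; A=[-] B=[-] C=[orb,clip,hinge,tube,bolt]

Answer: orb clip hinge tube bolt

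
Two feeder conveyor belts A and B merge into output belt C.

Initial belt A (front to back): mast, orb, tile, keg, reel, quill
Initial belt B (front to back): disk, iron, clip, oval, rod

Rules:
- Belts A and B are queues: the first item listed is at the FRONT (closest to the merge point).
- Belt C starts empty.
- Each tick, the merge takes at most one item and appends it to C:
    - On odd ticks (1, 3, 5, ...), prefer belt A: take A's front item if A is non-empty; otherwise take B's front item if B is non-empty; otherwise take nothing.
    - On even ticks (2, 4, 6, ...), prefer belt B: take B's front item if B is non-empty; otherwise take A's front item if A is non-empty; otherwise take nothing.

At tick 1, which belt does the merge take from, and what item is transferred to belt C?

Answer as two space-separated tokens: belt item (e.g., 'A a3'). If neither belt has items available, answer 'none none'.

Tick 1: prefer A, take mast from A; A=[orb,tile,keg,reel,quill] B=[disk,iron,clip,oval,rod] C=[mast]

Answer: A mast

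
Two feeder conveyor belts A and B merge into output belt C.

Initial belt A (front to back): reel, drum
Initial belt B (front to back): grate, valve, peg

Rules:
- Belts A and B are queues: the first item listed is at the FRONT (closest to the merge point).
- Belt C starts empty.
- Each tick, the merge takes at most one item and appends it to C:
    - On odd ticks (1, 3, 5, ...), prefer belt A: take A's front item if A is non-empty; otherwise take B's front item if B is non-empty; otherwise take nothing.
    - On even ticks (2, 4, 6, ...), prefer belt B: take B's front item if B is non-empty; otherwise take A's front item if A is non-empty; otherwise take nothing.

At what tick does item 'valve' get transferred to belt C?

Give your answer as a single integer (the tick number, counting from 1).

Answer: 4

Derivation:
Tick 1: prefer A, take reel from A; A=[drum] B=[grate,valve,peg] C=[reel]
Tick 2: prefer B, take grate from B; A=[drum] B=[valve,peg] C=[reel,grate]
Tick 3: prefer A, take drum from A; A=[-] B=[valve,peg] C=[reel,grate,drum]
Tick 4: prefer B, take valve from B; A=[-] B=[peg] C=[reel,grate,drum,valve]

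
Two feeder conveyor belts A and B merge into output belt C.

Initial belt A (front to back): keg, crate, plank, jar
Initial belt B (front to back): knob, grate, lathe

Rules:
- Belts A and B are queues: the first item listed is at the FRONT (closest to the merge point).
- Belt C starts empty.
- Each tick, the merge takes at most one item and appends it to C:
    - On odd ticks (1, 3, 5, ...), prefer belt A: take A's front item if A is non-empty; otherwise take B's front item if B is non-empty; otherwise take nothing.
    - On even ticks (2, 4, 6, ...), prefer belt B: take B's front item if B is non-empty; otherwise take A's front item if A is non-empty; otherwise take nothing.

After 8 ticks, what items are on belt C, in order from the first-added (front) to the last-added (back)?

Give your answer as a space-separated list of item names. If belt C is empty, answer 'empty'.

Answer: keg knob crate grate plank lathe jar

Derivation:
Tick 1: prefer A, take keg from A; A=[crate,plank,jar] B=[knob,grate,lathe] C=[keg]
Tick 2: prefer B, take knob from B; A=[crate,plank,jar] B=[grate,lathe] C=[keg,knob]
Tick 3: prefer A, take crate from A; A=[plank,jar] B=[grate,lathe] C=[keg,knob,crate]
Tick 4: prefer B, take grate from B; A=[plank,jar] B=[lathe] C=[keg,knob,crate,grate]
Tick 5: prefer A, take plank from A; A=[jar] B=[lathe] C=[keg,knob,crate,grate,plank]
Tick 6: prefer B, take lathe from B; A=[jar] B=[-] C=[keg,knob,crate,grate,plank,lathe]
Tick 7: prefer A, take jar from A; A=[-] B=[-] C=[keg,knob,crate,grate,plank,lathe,jar]
Tick 8: prefer B, both empty, nothing taken; A=[-] B=[-] C=[keg,knob,crate,grate,plank,lathe,jar]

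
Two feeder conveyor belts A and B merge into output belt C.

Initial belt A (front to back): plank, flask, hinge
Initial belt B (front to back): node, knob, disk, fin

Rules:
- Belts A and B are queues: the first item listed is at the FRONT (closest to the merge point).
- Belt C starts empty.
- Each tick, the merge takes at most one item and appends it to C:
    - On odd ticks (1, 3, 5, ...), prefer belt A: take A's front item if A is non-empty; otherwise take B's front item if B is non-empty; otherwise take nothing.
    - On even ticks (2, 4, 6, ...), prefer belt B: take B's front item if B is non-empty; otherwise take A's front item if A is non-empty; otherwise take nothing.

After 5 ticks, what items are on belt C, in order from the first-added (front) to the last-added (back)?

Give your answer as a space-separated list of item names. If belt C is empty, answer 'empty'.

Tick 1: prefer A, take plank from A; A=[flask,hinge] B=[node,knob,disk,fin] C=[plank]
Tick 2: prefer B, take node from B; A=[flask,hinge] B=[knob,disk,fin] C=[plank,node]
Tick 3: prefer A, take flask from A; A=[hinge] B=[knob,disk,fin] C=[plank,node,flask]
Tick 4: prefer B, take knob from B; A=[hinge] B=[disk,fin] C=[plank,node,flask,knob]
Tick 5: prefer A, take hinge from A; A=[-] B=[disk,fin] C=[plank,node,flask,knob,hinge]

Answer: plank node flask knob hinge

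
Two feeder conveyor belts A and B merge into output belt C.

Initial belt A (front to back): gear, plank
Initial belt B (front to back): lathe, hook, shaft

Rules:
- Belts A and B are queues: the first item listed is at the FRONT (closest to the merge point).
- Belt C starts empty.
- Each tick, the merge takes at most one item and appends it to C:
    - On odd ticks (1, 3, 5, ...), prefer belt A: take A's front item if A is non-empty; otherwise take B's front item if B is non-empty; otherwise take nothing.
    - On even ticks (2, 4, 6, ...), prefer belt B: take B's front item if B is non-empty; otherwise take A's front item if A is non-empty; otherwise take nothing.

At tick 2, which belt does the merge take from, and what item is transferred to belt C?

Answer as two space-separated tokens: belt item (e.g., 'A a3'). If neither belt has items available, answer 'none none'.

Answer: B lathe

Derivation:
Tick 1: prefer A, take gear from A; A=[plank] B=[lathe,hook,shaft] C=[gear]
Tick 2: prefer B, take lathe from B; A=[plank] B=[hook,shaft] C=[gear,lathe]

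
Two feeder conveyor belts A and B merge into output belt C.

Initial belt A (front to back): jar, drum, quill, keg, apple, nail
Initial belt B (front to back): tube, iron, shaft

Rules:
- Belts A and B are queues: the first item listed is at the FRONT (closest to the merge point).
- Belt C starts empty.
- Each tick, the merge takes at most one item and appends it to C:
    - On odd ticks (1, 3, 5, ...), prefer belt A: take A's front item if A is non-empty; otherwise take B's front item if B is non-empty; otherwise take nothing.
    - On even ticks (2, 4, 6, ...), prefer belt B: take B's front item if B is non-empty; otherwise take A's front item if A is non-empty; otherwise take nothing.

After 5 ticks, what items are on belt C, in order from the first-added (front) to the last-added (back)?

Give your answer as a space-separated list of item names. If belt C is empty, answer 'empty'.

Tick 1: prefer A, take jar from A; A=[drum,quill,keg,apple,nail] B=[tube,iron,shaft] C=[jar]
Tick 2: prefer B, take tube from B; A=[drum,quill,keg,apple,nail] B=[iron,shaft] C=[jar,tube]
Tick 3: prefer A, take drum from A; A=[quill,keg,apple,nail] B=[iron,shaft] C=[jar,tube,drum]
Tick 4: prefer B, take iron from B; A=[quill,keg,apple,nail] B=[shaft] C=[jar,tube,drum,iron]
Tick 5: prefer A, take quill from A; A=[keg,apple,nail] B=[shaft] C=[jar,tube,drum,iron,quill]

Answer: jar tube drum iron quill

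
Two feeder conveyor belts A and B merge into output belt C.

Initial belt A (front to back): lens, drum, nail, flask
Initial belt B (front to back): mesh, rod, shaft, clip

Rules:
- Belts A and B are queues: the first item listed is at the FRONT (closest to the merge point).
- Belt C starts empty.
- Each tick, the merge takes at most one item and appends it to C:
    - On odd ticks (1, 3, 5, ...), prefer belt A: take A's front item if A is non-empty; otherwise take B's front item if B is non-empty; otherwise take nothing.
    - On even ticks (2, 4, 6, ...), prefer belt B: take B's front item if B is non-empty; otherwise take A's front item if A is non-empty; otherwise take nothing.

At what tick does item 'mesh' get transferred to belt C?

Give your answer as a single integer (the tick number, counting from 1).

Answer: 2

Derivation:
Tick 1: prefer A, take lens from A; A=[drum,nail,flask] B=[mesh,rod,shaft,clip] C=[lens]
Tick 2: prefer B, take mesh from B; A=[drum,nail,flask] B=[rod,shaft,clip] C=[lens,mesh]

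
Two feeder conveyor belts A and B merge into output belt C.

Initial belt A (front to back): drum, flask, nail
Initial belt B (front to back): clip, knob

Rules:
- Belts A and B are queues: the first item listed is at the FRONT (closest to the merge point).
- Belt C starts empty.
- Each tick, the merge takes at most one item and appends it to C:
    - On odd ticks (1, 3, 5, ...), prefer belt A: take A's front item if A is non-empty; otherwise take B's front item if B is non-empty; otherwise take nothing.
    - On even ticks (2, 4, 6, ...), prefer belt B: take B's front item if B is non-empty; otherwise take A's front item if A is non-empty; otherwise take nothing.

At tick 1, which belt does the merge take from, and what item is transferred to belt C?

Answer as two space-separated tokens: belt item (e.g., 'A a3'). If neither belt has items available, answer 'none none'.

Tick 1: prefer A, take drum from A; A=[flask,nail] B=[clip,knob] C=[drum]

Answer: A drum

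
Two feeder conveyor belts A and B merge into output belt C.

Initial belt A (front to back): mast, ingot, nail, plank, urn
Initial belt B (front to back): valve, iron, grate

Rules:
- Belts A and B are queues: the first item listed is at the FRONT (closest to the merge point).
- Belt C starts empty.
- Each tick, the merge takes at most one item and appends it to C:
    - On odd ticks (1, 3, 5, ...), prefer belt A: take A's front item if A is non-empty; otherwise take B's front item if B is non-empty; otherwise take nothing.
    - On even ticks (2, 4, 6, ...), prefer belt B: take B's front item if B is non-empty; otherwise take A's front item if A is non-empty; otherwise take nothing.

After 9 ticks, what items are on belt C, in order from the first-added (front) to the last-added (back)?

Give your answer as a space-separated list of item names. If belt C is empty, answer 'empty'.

Tick 1: prefer A, take mast from A; A=[ingot,nail,plank,urn] B=[valve,iron,grate] C=[mast]
Tick 2: prefer B, take valve from B; A=[ingot,nail,plank,urn] B=[iron,grate] C=[mast,valve]
Tick 3: prefer A, take ingot from A; A=[nail,plank,urn] B=[iron,grate] C=[mast,valve,ingot]
Tick 4: prefer B, take iron from B; A=[nail,plank,urn] B=[grate] C=[mast,valve,ingot,iron]
Tick 5: prefer A, take nail from A; A=[plank,urn] B=[grate] C=[mast,valve,ingot,iron,nail]
Tick 6: prefer B, take grate from B; A=[plank,urn] B=[-] C=[mast,valve,ingot,iron,nail,grate]
Tick 7: prefer A, take plank from A; A=[urn] B=[-] C=[mast,valve,ingot,iron,nail,grate,plank]
Tick 8: prefer B, take urn from A; A=[-] B=[-] C=[mast,valve,ingot,iron,nail,grate,plank,urn]
Tick 9: prefer A, both empty, nothing taken; A=[-] B=[-] C=[mast,valve,ingot,iron,nail,grate,plank,urn]

Answer: mast valve ingot iron nail grate plank urn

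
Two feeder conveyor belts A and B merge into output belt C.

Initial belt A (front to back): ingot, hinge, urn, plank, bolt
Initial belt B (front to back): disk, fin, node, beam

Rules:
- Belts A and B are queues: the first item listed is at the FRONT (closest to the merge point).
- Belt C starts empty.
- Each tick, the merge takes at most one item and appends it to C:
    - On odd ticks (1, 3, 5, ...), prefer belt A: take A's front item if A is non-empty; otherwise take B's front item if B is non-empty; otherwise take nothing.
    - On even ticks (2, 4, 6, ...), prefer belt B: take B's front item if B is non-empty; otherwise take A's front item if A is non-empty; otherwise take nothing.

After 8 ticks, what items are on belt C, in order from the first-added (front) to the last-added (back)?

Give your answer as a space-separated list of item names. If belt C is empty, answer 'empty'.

Answer: ingot disk hinge fin urn node plank beam

Derivation:
Tick 1: prefer A, take ingot from A; A=[hinge,urn,plank,bolt] B=[disk,fin,node,beam] C=[ingot]
Tick 2: prefer B, take disk from B; A=[hinge,urn,plank,bolt] B=[fin,node,beam] C=[ingot,disk]
Tick 3: prefer A, take hinge from A; A=[urn,plank,bolt] B=[fin,node,beam] C=[ingot,disk,hinge]
Tick 4: prefer B, take fin from B; A=[urn,plank,bolt] B=[node,beam] C=[ingot,disk,hinge,fin]
Tick 5: prefer A, take urn from A; A=[plank,bolt] B=[node,beam] C=[ingot,disk,hinge,fin,urn]
Tick 6: prefer B, take node from B; A=[plank,bolt] B=[beam] C=[ingot,disk,hinge,fin,urn,node]
Tick 7: prefer A, take plank from A; A=[bolt] B=[beam] C=[ingot,disk,hinge,fin,urn,node,plank]
Tick 8: prefer B, take beam from B; A=[bolt] B=[-] C=[ingot,disk,hinge,fin,urn,node,plank,beam]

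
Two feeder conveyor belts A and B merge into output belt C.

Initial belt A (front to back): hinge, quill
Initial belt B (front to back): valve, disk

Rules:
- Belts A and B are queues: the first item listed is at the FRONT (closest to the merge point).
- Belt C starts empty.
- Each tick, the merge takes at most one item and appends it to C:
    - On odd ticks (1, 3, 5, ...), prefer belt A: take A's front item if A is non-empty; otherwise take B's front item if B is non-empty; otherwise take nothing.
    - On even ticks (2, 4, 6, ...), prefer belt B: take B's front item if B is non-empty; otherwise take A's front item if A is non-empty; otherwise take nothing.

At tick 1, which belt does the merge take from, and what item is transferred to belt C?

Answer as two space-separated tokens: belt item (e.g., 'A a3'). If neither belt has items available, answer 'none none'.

Tick 1: prefer A, take hinge from A; A=[quill] B=[valve,disk] C=[hinge]

Answer: A hinge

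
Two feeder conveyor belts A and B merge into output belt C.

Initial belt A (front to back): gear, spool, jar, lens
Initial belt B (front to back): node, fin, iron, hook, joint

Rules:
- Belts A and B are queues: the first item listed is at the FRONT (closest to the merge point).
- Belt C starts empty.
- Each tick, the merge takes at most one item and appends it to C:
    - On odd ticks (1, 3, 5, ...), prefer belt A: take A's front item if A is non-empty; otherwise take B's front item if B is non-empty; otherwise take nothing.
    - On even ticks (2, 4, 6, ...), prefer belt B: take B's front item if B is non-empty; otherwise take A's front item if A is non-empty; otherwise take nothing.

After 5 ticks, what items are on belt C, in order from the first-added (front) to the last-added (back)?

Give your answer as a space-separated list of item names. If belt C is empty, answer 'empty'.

Answer: gear node spool fin jar

Derivation:
Tick 1: prefer A, take gear from A; A=[spool,jar,lens] B=[node,fin,iron,hook,joint] C=[gear]
Tick 2: prefer B, take node from B; A=[spool,jar,lens] B=[fin,iron,hook,joint] C=[gear,node]
Tick 3: prefer A, take spool from A; A=[jar,lens] B=[fin,iron,hook,joint] C=[gear,node,spool]
Tick 4: prefer B, take fin from B; A=[jar,lens] B=[iron,hook,joint] C=[gear,node,spool,fin]
Tick 5: prefer A, take jar from A; A=[lens] B=[iron,hook,joint] C=[gear,node,spool,fin,jar]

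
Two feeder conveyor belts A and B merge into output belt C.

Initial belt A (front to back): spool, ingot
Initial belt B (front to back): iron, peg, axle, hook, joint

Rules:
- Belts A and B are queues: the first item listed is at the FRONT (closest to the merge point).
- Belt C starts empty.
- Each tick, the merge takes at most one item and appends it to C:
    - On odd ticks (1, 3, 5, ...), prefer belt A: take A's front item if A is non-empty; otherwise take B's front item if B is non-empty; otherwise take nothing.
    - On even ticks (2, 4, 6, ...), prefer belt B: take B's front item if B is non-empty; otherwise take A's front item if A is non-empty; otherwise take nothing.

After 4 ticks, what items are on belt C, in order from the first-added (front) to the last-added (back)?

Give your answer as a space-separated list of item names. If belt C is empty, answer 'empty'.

Tick 1: prefer A, take spool from A; A=[ingot] B=[iron,peg,axle,hook,joint] C=[spool]
Tick 2: prefer B, take iron from B; A=[ingot] B=[peg,axle,hook,joint] C=[spool,iron]
Tick 3: prefer A, take ingot from A; A=[-] B=[peg,axle,hook,joint] C=[spool,iron,ingot]
Tick 4: prefer B, take peg from B; A=[-] B=[axle,hook,joint] C=[spool,iron,ingot,peg]

Answer: spool iron ingot peg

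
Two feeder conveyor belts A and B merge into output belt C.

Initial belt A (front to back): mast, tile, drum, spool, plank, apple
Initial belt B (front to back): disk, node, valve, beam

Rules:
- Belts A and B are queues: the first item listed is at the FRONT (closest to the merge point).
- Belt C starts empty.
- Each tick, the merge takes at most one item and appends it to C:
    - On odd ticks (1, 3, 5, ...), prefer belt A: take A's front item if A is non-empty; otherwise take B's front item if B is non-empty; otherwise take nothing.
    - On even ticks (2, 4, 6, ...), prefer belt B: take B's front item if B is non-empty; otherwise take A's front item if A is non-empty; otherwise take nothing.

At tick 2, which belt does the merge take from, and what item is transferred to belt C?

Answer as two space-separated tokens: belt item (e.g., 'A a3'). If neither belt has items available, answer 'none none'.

Answer: B disk

Derivation:
Tick 1: prefer A, take mast from A; A=[tile,drum,spool,plank,apple] B=[disk,node,valve,beam] C=[mast]
Tick 2: prefer B, take disk from B; A=[tile,drum,spool,plank,apple] B=[node,valve,beam] C=[mast,disk]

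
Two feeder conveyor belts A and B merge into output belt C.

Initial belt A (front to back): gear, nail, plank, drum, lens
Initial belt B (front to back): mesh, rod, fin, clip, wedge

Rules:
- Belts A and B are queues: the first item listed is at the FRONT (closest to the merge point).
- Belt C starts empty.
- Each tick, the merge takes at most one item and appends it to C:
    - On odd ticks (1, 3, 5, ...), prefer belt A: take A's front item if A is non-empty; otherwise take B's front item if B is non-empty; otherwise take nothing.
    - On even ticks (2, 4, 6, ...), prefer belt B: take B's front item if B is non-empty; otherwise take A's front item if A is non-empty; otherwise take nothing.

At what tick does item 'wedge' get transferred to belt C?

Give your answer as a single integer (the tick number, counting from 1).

Answer: 10

Derivation:
Tick 1: prefer A, take gear from A; A=[nail,plank,drum,lens] B=[mesh,rod,fin,clip,wedge] C=[gear]
Tick 2: prefer B, take mesh from B; A=[nail,plank,drum,lens] B=[rod,fin,clip,wedge] C=[gear,mesh]
Tick 3: prefer A, take nail from A; A=[plank,drum,lens] B=[rod,fin,clip,wedge] C=[gear,mesh,nail]
Tick 4: prefer B, take rod from B; A=[plank,drum,lens] B=[fin,clip,wedge] C=[gear,mesh,nail,rod]
Tick 5: prefer A, take plank from A; A=[drum,lens] B=[fin,clip,wedge] C=[gear,mesh,nail,rod,plank]
Tick 6: prefer B, take fin from B; A=[drum,lens] B=[clip,wedge] C=[gear,mesh,nail,rod,plank,fin]
Tick 7: prefer A, take drum from A; A=[lens] B=[clip,wedge] C=[gear,mesh,nail,rod,plank,fin,drum]
Tick 8: prefer B, take clip from B; A=[lens] B=[wedge] C=[gear,mesh,nail,rod,plank,fin,drum,clip]
Tick 9: prefer A, take lens from A; A=[-] B=[wedge] C=[gear,mesh,nail,rod,plank,fin,drum,clip,lens]
Tick 10: prefer B, take wedge from B; A=[-] B=[-] C=[gear,mesh,nail,rod,plank,fin,drum,clip,lens,wedge]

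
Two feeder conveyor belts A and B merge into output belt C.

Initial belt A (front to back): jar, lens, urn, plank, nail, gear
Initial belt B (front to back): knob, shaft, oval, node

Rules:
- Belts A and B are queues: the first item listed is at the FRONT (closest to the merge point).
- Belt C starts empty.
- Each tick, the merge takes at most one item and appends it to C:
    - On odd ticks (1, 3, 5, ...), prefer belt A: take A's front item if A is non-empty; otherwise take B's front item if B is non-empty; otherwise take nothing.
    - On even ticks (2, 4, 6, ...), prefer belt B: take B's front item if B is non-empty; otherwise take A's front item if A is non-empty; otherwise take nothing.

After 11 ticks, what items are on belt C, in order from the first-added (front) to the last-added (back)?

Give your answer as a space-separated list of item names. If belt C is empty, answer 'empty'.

Answer: jar knob lens shaft urn oval plank node nail gear

Derivation:
Tick 1: prefer A, take jar from A; A=[lens,urn,plank,nail,gear] B=[knob,shaft,oval,node] C=[jar]
Tick 2: prefer B, take knob from B; A=[lens,urn,plank,nail,gear] B=[shaft,oval,node] C=[jar,knob]
Tick 3: prefer A, take lens from A; A=[urn,plank,nail,gear] B=[shaft,oval,node] C=[jar,knob,lens]
Tick 4: prefer B, take shaft from B; A=[urn,plank,nail,gear] B=[oval,node] C=[jar,knob,lens,shaft]
Tick 5: prefer A, take urn from A; A=[plank,nail,gear] B=[oval,node] C=[jar,knob,lens,shaft,urn]
Tick 6: prefer B, take oval from B; A=[plank,nail,gear] B=[node] C=[jar,knob,lens,shaft,urn,oval]
Tick 7: prefer A, take plank from A; A=[nail,gear] B=[node] C=[jar,knob,lens,shaft,urn,oval,plank]
Tick 8: prefer B, take node from B; A=[nail,gear] B=[-] C=[jar,knob,lens,shaft,urn,oval,plank,node]
Tick 9: prefer A, take nail from A; A=[gear] B=[-] C=[jar,knob,lens,shaft,urn,oval,plank,node,nail]
Tick 10: prefer B, take gear from A; A=[-] B=[-] C=[jar,knob,lens,shaft,urn,oval,plank,node,nail,gear]
Tick 11: prefer A, both empty, nothing taken; A=[-] B=[-] C=[jar,knob,lens,shaft,urn,oval,plank,node,nail,gear]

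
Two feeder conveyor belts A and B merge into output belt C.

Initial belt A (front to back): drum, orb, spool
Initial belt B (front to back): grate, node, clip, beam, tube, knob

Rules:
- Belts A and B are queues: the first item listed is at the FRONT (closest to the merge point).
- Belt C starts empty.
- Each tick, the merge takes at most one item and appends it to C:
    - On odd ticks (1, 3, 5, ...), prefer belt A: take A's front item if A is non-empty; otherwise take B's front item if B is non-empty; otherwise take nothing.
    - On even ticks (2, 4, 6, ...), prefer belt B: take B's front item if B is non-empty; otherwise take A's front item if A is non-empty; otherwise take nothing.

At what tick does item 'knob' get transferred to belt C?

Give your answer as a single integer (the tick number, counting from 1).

Tick 1: prefer A, take drum from A; A=[orb,spool] B=[grate,node,clip,beam,tube,knob] C=[drum]
Tick 2: prefer B, take grate from B; A=[orb,spool] B=[node,clip,beam,tube,knob] C=[drum,grate]
Tick 3: prefer A, take orb from A; A=[spool] B=[node,clip,beam,tube,knob] C=[drum,grate,orb]
Tick 4: prefer B, take node from B; A=[spool] B=[clip,beam,tube,knob] C=[drum,grate,orb,node]
Tick 5: prefer A, take spool from A; A=[-] B=[clip,beam,tube,knob] C=[drum,grate,orb,node,spool]
Tick 6: prefer B, take clip from B; A=[-] B=[beam,tube,knob] C=[drum,grate,orb,node,spool,clip]
Tick 7: prefer A, take beam from B; A=[-] B=[tube,knob] C=[drum,grate,orb,node,spool,clip,beam]
Tick 8: prefer B, take tube from B; A=[-] B=[knob] C=[drum,grate,orb,node,spool,clip,beam,tube]
Tick 9: prefer A, take knob from B; A=[-] B=[-] C=[drum,grate,orb,node,spool,clip,beam,tube,knob]

Answer: 9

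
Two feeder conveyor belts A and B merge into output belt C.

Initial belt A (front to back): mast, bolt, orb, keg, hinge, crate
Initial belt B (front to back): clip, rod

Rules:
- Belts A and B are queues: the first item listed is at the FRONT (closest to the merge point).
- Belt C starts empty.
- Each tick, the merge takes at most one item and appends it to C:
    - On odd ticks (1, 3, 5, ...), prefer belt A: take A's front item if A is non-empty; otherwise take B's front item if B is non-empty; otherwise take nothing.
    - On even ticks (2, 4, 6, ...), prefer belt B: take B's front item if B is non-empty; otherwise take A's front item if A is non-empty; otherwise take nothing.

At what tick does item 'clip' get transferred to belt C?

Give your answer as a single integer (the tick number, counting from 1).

Tick 1: prefer A, take mast from A; A=[bolt,orb,keg,hinge,crate] B=[clip,rod] C=[mast]
Tick 2: prefer B, take clip from B; A=[bolt,orb,keg,hinge,crate] B=[rod] C=[mast,clip]

Answer: 2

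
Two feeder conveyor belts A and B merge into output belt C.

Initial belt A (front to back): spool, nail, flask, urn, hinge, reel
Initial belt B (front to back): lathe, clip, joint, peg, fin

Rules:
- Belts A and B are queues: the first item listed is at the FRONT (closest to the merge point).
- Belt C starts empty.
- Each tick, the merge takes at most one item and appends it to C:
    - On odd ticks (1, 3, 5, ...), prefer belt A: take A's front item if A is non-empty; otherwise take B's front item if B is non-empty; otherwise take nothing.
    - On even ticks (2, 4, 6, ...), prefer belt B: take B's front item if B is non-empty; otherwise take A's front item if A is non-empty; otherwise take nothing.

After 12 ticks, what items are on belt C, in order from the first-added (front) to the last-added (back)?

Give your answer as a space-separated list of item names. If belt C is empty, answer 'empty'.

Answer: spool lathe nail clip flask joint urn peg hinge fin reel

Derivation:
Tick 1: prefer A, take spool from A; A=[nail,flask,urn,hinge,reel] B=[lathe,clip,joint,peg,fin] C=[spool]
Tick 2: prefer B, take lathe from B; A=[nail,flask,urn,hinge,reel] B=[clip,joint,peg,fin] C=[spool,lathe]
Tick 3: prefer A, take nail from A; A=[flask,urn,hinge,reel] B=[clip,joint,peg,fin] C=[spool,lathe,nail]
Tick 4: prefer B, take clip from B; A=[flask,urn,hinge,reel] B=[joint,peg,fin] C=[spool,lathe,nail,clip]
Tick 5: prefer A, take flask from A; A=[urn,hinge,reel] B=[joint,peg,fin] C=[spool,lathe,nail,clip,flask]
Tick 6: prefer B, take joint from B; A=[urn,hinge,reel] B=[peg,fin] C=[spool,lathe,nail,clip,flask,joint]
Tick 7: prefer A, take urn from A; A=[hinge,reel] B=[peg,fin] C=[spool,lathe,nail,clip,flask,joint,urn]
Tick 8: prefer B, take peg from B; A=[hinge,reel] B=[fin] C=[spool,lathe,nail,clip,flask,joint,urn,peg]
Tick 9: prefer A, take hinge from A; A=[reel] B=[fin] C=[spool,lathe,nail,clip,flask,joint,urn,peg,hinge]
Tick 10: prefer B, take fin from B; A=[reel] B=[-] C=[spool,lathe,nail,clip,flask,joint,urn,peg,hinge,fin]
Tick 11: prefer A, take reel from A; A=[-] B=[-] C=[spool,lathe,nail,clip,flask,joint,urn,peg,hinge,fin,reel]
Tick 12: prefer B, both empty, nothing taken; A=[-] B=[-] C=[spool,lathe,nail,clip,flask,joint,urn,peg,hinge,fin,reel]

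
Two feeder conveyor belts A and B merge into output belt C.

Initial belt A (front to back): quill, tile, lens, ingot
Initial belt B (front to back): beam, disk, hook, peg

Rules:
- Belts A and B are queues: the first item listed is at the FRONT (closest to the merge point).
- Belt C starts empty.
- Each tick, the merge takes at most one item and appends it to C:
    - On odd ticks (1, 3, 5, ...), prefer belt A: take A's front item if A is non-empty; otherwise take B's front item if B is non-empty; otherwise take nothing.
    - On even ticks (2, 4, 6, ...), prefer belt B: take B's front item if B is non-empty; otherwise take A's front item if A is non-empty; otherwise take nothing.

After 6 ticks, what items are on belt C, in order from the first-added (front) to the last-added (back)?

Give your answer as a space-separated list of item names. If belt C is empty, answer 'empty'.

Tick 1: prefer A, take quill from A; A=[tile,lens,ingot] B=[beam,disk,hook,peg] C=[quill]
Tick 2: prefer B, take beam from B; A=[tile,lens,ingot] B=[disk,hook,peg] C=[quill,beam]
Tick 3: prefer A, take tile from A; A=[lens,ingot] B=[disk,hook,peg] C=[quill,beam,tile]
Tick 4: prefer B, take disk from B; A=[lens,ingot] B=[hook,peg] C=[quill,beam,tile,disk]
Tick 5: prefer A, take lens from A; A=[ingot] B=[hook,peg] C=[quill,beam,tile,disk,lens]
Tick 6: prefer B, take hook from B; A=[ingot] B=[peg] C=[quill,beam,tile,disk,lens,hook]

Answer: quill beam tile disk lens hook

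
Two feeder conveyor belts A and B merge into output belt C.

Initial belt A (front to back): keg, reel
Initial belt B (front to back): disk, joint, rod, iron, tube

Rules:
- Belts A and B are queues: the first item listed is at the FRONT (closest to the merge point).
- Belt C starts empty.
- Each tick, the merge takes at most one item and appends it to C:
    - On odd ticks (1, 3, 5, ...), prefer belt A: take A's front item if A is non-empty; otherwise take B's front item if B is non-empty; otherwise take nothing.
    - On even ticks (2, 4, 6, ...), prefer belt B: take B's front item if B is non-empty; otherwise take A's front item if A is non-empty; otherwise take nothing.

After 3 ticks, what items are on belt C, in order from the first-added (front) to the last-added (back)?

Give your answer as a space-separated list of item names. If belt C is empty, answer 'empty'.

Answer: keg disk reel

Derivation:
Tick 1: prefer A, take keg from A; A=[reel] B=[disk,joint,rod,iron,tube] C=[keg]
Tick 2: prefer B, take disk from B; A=[reel] B=[joint,rod,iron,tube] C=[keg,disk]
Tick 3: prefer A, take reel from A; A=[-] B=[joint,rod,iron,tube] C=[keg,disk,reel]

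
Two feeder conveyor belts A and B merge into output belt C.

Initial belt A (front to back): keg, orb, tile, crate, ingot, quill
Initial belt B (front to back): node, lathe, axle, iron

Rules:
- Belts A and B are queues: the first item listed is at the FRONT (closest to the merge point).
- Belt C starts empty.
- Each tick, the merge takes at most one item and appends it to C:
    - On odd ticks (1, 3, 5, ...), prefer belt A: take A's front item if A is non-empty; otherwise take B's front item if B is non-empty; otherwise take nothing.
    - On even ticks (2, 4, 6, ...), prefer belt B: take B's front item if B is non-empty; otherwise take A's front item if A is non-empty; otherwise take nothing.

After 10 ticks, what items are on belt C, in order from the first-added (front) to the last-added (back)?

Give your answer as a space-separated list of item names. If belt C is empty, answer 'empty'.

Tick 1: prefer A, take keg from A; A=[orb,tile,crate,ingot,quill] B=[node,lathe,axle,iron] C=[keg]
Tick 2: prefer B, take node from B; A=[orb,tile,crate,ingot,quill] B=[lathe,axle,iron] C=[keg,node]
Tick 3: prefer A, take orb from A; A=[tile,crate,ingot,quill] B=[lathe,axle,iron] C=[keg,node,orb]
Tick 4: prefer B, take lathe from B; A=[tile,crate,ingot,quill] B=[axle,iron] C=[keg,node,orb,lathe]
Tick 5: prefer A, take tile from A; A=[crate,ingot,quill] B=[axle,iron] C=[keg,node,orb,lathe,tile]
Tick 6: prefer B, take axle from B; A=[crate,ingot,quill] B=[iron] C=[keg,node,orb,lathe,tile,axle]
Tick 7: prefer A, take crate from A; A=[ingot,quill] B=[iron] C=[keg,node,orb,lathe,tile,axle,crate]
Tick 8: prefer B, take iron from B; A=[ingot,quill] B=[-] C=[keg,node,orb,lathe,tile,axle,crate,iron]
Tick 9: prefer A, take ingot from A; A=[quill] B=[-] C=[keg,node,orb,lathe,tile,axle,crate,iron,ingot]
Tick 10: prefer B, take quill from A; A=[-] B=[-] C=[keg,node,orb,lathe,tile,axle,crate,iron,ingot,quill]

Answer: keg node orb lathe tile axle crate iron ingot quill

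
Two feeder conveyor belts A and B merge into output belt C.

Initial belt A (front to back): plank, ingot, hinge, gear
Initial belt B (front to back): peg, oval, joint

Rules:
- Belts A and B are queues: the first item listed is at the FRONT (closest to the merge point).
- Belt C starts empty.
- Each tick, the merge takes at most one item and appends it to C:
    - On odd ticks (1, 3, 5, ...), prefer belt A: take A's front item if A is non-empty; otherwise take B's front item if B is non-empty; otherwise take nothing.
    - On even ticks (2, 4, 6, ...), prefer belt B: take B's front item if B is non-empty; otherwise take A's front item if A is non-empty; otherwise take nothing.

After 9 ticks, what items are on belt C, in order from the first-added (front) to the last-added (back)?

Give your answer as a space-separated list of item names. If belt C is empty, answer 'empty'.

Answer: plank peg ingot oval hinge joint gear

Derivation:
Tick 1: prefer A, take plank from A; A=[ingot,hinge,gear] B=[peg,oval,joint] C=[plank]
Tick 2: prefer B, take peg from B; A=[ingot,hinge,gear] B=[oval,joint] C=[plank,peg]
Tick 3: prefer A, take ingot from A; A=[hinge,gear] B=[oval,joint] C=[plank,peg,ingot]
Tick 4: prefer B, take oval from B; A=[hinge,gear] B=[joint] C=[plank,peg,ingot,oval]
Tick 5: prefer A, take hinge from A; A=[gear] B=[joint] C=[plank,peg,ingot,oval,hinge]
Tick 6: prefer B, take joint from B; A=[gear] B=[-] C=[plank,peg,ingot,oval,hinge,joint]
Tick 7: prefer A, take gear from A; A=[-] B=[-] C=[plank,peg,ingot,oval,hinge,joint,gear]
Tick 8: prefer B, both empty, nothing taken; A=[-] B=[-] C=[plank,peg,ingot,oval,hinge,joint,gear]
Tick 9: prefer A, both empty, nothing taken; A=[-] B=[-] C=[plank,peg,ingot,oval,hinge,joint,gear]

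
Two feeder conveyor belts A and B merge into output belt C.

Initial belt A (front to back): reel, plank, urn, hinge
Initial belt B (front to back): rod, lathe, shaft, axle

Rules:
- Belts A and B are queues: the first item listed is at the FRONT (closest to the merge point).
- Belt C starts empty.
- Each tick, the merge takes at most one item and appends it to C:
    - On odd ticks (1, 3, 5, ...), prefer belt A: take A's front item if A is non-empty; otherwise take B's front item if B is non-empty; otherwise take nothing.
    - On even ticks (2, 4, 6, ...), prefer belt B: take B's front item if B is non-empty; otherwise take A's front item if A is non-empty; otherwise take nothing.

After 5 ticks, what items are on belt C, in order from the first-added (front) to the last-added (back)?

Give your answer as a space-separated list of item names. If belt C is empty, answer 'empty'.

Tick 1: prefer A, take reel from A; A=[plank,urn,hinge] B=[rod,lathe,shaft,axle] C=[reel]
Tick 2: prefer B, take rod from B; A=[plank,urn,hinge] B=[lathe,shaft,axle] C=[reel,rod]
Tick 3: prefer A, take plank from A; A=[urn,hinge] B=[lathe,shaft,axle] C=[reel,rod,plank]
Tick 4: prefer B, take lathe from B; A=[urn,hinge] B=[shaft,axle] C=[reel,rod,plank,lathe]
Tick 5: prefer A, take urn from A; A=[hinge] B=[shaft,axle] C=[reel,rod,plank,lathe,urn]

Answer: reel rod plank lathe urn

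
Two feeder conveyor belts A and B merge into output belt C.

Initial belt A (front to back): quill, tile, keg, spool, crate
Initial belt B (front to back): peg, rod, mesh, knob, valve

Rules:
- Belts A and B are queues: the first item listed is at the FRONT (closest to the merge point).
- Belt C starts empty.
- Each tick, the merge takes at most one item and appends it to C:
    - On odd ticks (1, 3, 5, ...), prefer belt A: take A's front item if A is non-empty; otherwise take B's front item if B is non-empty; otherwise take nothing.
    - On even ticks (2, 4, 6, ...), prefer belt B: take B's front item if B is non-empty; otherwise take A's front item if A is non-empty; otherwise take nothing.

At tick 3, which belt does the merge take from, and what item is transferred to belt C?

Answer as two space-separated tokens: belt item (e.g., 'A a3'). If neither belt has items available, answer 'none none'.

Tick 1: prefer A, take quill from A; A=[tile,keg,spool,crate] B=[peg,rod,mesh,knob,valve] C=[quill]
Tick 2: prefer B, take peg from B; A=[tile,keg,spool,crate] B=[rod,mesh,knob,valve] C=[quill,peg]
Tick 3: prefer A, take tile from A; A=[keg,spool,crate] B=[rod,mesh,knob,valve] C=[quill,peg,tile]

Answer: A tile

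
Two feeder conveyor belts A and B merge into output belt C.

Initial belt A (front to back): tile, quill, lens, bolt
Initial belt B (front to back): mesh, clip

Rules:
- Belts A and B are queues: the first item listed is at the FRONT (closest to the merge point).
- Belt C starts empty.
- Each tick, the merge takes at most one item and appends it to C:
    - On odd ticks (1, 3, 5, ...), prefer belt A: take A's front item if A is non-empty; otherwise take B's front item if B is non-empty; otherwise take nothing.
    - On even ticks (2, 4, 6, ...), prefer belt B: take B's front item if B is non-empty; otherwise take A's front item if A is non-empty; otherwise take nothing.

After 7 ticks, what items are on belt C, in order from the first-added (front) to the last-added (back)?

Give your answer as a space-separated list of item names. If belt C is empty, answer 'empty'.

Tick 1: prefer A, take tile from A; A=[quill,lens,bolt] B=[mesh,clip] C=[tile]
Tick 2: prefer B, take mesh from B; A=[quill,lens,bolt] B=[clip] C=[tile,mesh]
Tick 3: prefer A, take quill from A; A=[lens,bolt] B=[clip] C=[tile,mesh,quill]
Tick 4: prefer B, take clip from B; A=[lens,bolt] B=[-] C=[tile,mesh,quill,clip]
Tick 5: prefer A, take lens from A; A=[bolt] B=[-] C=[tile,mesh,quill,clip,lens]
Tick 6: prefer B, take bolt from A; A=[-] B=[-] C=[tile,mesh,quill,clip,lens,bolt]
Tick 7: prefer A, both empty, nothing taken; A=[-] B=[-] C=[tile,mesh,quill,clip,lens,bolt]

Answer: tile mesh quill clip lens bolt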